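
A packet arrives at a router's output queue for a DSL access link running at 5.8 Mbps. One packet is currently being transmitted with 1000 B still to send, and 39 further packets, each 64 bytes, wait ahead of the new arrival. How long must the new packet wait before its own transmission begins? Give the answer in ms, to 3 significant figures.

Each queued packet: L/R = 512/5800000 = 0.0882759 ms.
39 queued → 3.44276 ms.
Plus remaining 8000 bits of current packet: 1.37931 ms.
Queuing delay = 4.82 ms.

4.82 ms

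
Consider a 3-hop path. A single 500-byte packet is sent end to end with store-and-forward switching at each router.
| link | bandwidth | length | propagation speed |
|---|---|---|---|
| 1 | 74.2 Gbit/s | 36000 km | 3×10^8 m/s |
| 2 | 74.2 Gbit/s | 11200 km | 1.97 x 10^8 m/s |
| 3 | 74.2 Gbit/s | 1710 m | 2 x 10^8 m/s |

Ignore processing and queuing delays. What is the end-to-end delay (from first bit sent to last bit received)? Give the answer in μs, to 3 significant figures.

177000 μs

L = 500 × 8 = 4000 bits.
Transmission delay per hop = L/R = 4000/74200000000 = 0.0539084 μs; 3 hops → 0.161725 μs.
Propagation delays (d/s per hop): 120000, 56852.8, 8.55 μs; sum = 176861 μs.
End-to-end = 177000 μs.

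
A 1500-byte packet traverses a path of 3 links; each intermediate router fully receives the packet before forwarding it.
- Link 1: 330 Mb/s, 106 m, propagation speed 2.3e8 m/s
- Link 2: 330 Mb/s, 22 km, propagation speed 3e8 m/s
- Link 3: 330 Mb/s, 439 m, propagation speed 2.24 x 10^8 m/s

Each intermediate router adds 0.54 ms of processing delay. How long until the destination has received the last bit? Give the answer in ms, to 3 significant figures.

L = 1500 × 8 = 12000 bits.
Transmission delay per hop = L/R = 12000/330000000 = 0.0363636 ms; 3 hops → 0.109091 ms.
Propagation delays (d/s per hop): 0.00046087, 0.0733333, 0.00195982 ms; sum = 0.075754 ms.
Processing at 2 router(s): 2 × 0.54 ms = 1.08 ms.
End-to-end = 1.26 ms.

1.26 ms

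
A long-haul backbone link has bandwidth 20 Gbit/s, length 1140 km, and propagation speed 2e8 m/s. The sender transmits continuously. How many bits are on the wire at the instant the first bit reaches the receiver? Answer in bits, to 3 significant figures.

114000000 bits

Propagation delay = 1140000 / 200000000 = 0.0057 s.
BDP = R × t_prop = 20000000000 × 0.0057 = 114000000 bits.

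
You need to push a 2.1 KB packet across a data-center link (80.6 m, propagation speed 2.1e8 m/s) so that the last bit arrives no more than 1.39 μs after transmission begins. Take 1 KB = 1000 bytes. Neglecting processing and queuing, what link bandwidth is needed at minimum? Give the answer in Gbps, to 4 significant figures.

16.70 Gbps

L = 16800 bits.
Propagation delay = 80.6 / 210000000 = 0.38381 μs.
Transmission budget = 1.39 − 0.38381 = 1.00619 μs.
R ≥ L / t_tx = 16800 bits / 1.00619e-06 s = 16.70 Gbps.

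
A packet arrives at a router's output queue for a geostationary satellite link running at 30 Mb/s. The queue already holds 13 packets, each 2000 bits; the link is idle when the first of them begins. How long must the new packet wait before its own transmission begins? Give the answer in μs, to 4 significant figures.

866.7 μs

Each queued packet: L/R = 2000/30000000 = 66.6667 μs.
13 queued → 866.667 μs.
Queuing delay = 866.7 μs.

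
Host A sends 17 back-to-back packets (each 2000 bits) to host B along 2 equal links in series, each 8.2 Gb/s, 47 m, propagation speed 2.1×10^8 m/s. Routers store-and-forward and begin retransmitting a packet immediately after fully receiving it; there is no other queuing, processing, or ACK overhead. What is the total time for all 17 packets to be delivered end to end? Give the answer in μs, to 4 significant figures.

4.838 μs

Per-hop transmission t_tx = L/R = 2000/8.2e+09 = 0.243902 μs.
Per-hop propagation t_prop = 47/210000000 = 0.22381 μs.
Pipeline fill: first packet needs 2·t_tx to clear all hops; remaining 16 packets each add one t_tx.
Total = (2+17-1)·t_tx + 2·t_prop = 18·0.243902 + 2·0.22381 = 4.838 μs.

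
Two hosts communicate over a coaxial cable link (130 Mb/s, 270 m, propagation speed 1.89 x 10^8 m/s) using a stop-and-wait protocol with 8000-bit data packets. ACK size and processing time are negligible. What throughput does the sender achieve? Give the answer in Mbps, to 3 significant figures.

124 Mbps

t_tx = L/R = 8000/130000000 = 6.15385e-05 s.
t_prop = 270/189000000 = 1.42857e-06 s; RTT = 2.85714e-06 s.
Cycle = t_tx + RTT = 6.43956e-05 s.
Throughput = L / cycle = 8000 / 6.43956e-05 = 124 Mbps.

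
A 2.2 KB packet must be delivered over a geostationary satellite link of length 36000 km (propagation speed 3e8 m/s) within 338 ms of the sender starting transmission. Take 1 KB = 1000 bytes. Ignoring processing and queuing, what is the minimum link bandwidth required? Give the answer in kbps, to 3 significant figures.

L = 17600 bits.
Propagation delay = 36000000 / 300000000 = 120 ms.
Transmission budget = 338 − 120 = 218 ms.
R ≥ L / t_tx = 17600 bits / 0.218 s = 80.7 kbps.

80.7 kbps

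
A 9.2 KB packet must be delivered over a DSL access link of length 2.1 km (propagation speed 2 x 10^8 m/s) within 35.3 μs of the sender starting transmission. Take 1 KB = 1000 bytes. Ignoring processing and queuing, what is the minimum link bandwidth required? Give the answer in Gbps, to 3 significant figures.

2.97 Gbps

L = 73600 bits.
Propagation delay = 2100 / 200000000 = 10.5 μs.
Transmission budget = 35.3 − 10.5 = 24.8 μs.
R ≥ L / t_tx = 73600 bits / 2.48e-05 s = 2.97 Gbps.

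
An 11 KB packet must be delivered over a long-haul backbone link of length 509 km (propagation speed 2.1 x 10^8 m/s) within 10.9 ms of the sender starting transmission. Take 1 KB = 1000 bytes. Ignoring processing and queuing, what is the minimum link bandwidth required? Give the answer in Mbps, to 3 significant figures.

10.4 Mbps

L = 88000 bits.
Propagation delay = 509000 / 210000000 = 2.42381 ms.
Transmission budget = 10.9 − 2.42381 = 8.47619 ms.
R ≥ L / t_tx = 88000 bits / 0.00847619 s = 10.4 Mbps.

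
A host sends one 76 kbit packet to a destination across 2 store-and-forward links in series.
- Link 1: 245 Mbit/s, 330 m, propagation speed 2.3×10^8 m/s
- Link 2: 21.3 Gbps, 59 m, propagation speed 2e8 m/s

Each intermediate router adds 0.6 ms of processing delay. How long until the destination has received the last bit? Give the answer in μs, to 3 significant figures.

L = 76000 bits.
Transmission delays (L/R per hop): 310.204, 3.56808 μs; sum = 313.772 μs.
Propagation delays (d/s per hop): 1.43478, 0.295 μs; sum = 1.72978 μs.
Processing at 1 router(s): 1 × 0.6 ms = 600 μs.
End-to-end = 916 μs.

916 μs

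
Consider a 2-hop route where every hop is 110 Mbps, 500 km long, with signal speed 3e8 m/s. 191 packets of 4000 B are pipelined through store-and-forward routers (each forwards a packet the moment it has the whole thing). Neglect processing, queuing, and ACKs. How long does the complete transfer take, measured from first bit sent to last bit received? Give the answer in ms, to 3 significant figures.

Per-hop transmission t_tx = L/R = 32000/110000000 = 0.290909 ms.
Per-hop propagation t_prop = 500000/300000000 = 1.66667 ms.
Pipeline fill: first packet needs 2·t_tx to clear all hops; remaining 190 packets each add one t_tx.
Total = (2+191-1)·t_tx + 2·t_prop = 192·0.290909 + 2·1.66667 = 59.2 ms.

59.2 ms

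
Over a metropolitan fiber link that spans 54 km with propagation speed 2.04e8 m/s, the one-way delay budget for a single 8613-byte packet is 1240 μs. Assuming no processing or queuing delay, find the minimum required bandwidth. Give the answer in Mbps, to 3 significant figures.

L = 68904 bits.
Propagation delay = 54000 / 204000000 = 264.706 μs.
Transmission budget = 1240 − 264.706 = 975.294 μs.
R ≥ L / t_tx = 68904 bits / 0.000975294 s = 70.6 Mbps.

70.6 Mbps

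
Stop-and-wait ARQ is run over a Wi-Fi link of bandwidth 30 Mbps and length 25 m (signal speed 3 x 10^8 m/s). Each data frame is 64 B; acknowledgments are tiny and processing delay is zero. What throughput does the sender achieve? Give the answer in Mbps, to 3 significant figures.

t_tx = L/R = 512/30000000 = 1.70667e-05 s.
t_prop = 25/300000000 = 8.33333e-08 s; RTT = 1.66667e-07 s.
Cycle = t_tx + RTT = 1.72333e-05 s.
Throughput = L / cycle = 512 / 1.72333e-05 = 29.7 Mbps.

29.7 Mbps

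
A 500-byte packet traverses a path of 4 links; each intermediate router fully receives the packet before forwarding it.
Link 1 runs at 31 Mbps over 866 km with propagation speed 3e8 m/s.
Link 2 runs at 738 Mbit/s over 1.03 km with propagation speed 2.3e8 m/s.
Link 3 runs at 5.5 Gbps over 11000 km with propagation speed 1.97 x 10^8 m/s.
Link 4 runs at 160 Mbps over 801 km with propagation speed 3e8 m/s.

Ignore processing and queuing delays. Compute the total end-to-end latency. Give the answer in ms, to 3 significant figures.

61.6 ms

L = 500 × 8 = 4000 bits.
Transmission delays (L/R per hop): 0.129032, 0.00542005, 0.000727273, 0.025 ms; sum = 0.16018 ms.
Propagation delays (d/s per hop): 2.88667, 0.00447826, 55.8376, 2.67 ms; sum = 61.3987 ms.
End-to-end = 61.6 ms.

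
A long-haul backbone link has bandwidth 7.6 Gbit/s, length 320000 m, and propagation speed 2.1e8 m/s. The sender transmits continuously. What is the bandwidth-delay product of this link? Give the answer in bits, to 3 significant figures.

11600000 bits

Propagation delay = 320000 / 210000000 = 0.00152381 s.
BDP = R × t_prop = 7600000000 × 0.00152381 = 11581000 bits.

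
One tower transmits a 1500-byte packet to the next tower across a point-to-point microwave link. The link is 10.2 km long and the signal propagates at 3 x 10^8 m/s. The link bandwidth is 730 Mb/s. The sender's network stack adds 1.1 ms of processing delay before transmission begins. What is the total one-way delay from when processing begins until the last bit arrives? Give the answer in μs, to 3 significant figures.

L = 1500 × 8 = 12000 bits.
Transmission delay = L/R = 12000 / 730000000 = 16.4384 μs.
Propagation delay = d/s = 10200 m / 300000000 m/s = 34 μs.
Plus processing delay 1.1 ms = 1100 μs.
Total = 1150 μs.

1150 μs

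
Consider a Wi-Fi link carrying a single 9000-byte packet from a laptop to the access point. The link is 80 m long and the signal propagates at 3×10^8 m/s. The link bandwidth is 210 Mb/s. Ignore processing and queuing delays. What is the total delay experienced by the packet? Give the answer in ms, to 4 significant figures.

L = 9000 × 8 = 72000 bits.
Transmission delay = L/R = 72000 / 210000000 = 0.342857 ms.
Propagation delay = d/s = 80 m / 300000000 m/s = 0.000266667 ms.
Total = 0.3431 ms.

0.3431 ms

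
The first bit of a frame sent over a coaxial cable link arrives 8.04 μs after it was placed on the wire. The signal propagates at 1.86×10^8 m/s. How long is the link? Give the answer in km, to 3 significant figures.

d = s × t_prop = 186000000 × 8.04e-06 = 1.50 km.

1.50 km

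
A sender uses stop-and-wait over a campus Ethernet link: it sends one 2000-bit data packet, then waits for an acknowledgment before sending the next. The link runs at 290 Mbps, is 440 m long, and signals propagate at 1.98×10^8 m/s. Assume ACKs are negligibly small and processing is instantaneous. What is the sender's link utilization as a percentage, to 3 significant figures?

t_tx = L/R = 2000/290000000 = 6.89655e-06 s.
t_prop = 440/198000000 = 2.22222e-06 s; RTT = 4.44444e-06 s.
Cycle = t_tx + RTT = 1.1341e-05 s.
Utilization = t_tx / cycle = 6.89655e-06/1.1341e-05 = 60.8 %.

60.8 %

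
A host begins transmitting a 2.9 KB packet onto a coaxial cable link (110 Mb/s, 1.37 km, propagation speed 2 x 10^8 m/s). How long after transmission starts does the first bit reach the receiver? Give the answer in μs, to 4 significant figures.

6.850 μs

First bit experiences only propagation delay: d/s = 1370/200000000 = 6.850 μs.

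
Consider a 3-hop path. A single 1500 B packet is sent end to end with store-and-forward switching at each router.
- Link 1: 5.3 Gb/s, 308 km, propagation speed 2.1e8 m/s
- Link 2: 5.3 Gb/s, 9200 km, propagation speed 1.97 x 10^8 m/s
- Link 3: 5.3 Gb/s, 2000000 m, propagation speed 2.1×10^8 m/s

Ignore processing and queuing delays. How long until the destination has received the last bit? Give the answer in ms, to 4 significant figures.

L = 1500 × 8 = 12000 bits.
Transmission delay per hop = L/R = 12000/5300000000 = 0.00226415 ms; 3 hops → 0.00679245 ms.
Propagation delays (d/s per hop): 1.46667, 46.7005, 9.52381 ms; sum = 57.691 ms.
End-to-end = 57.70 ms.

57.70 ms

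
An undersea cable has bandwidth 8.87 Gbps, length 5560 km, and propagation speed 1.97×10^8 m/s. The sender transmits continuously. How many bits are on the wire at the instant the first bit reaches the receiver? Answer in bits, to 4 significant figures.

250300000 bits

Propagation delay = 5560000 / 197000000 = 0.0282234 s.
BDP = R × t_prop = 8870000000 × 0.0282234 = 250341000 bits.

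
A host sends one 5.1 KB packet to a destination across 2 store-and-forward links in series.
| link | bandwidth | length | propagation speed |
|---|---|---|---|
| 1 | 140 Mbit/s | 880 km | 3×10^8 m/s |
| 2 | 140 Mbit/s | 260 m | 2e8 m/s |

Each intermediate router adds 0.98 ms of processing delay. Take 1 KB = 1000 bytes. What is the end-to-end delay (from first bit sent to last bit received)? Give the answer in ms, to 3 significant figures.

4.50 ms

L = 40800 bits.
Transmission delay per hop = L/R = 40800/140000000 = 0.291429 ms; 2 hops → 0.582857 ms.
Propagation delays (d/s per hop): 2.93333, 0.0013 ms; sum = 2.93463 ms.
Processing at 1 router(s): 1 × 0.98 ms = 0.98 ms.
End-to-end = 4.50 ms.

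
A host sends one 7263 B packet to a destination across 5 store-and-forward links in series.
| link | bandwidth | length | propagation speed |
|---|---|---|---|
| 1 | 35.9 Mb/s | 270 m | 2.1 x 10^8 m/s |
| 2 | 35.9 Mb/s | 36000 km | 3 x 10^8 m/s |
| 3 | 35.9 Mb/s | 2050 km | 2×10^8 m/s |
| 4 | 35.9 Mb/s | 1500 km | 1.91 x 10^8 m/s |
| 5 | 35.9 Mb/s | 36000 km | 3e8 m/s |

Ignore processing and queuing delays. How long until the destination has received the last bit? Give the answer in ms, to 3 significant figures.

266 ms

L = 7263 × 8 = 58104 bits.
Transmission delay per hop = L/R = 58104/35900000 = 1.6185 ms; 5 hops → 8.09248 ms.
Propagation delays (d/s per hop): 0.00128571, 120, 10.25, 7.8534, 120 ms; sum = 258.105 ms.
End-to-end = 266 ms.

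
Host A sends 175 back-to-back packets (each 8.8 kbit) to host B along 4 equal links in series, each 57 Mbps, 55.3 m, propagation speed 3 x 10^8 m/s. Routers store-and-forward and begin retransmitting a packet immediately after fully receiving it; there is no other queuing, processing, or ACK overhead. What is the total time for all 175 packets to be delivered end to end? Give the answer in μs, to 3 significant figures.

Per-hop transmission t_tx = L/R = 8800/57000000 = 154.386 μs.
Per-hop propagation t_prop = 55.3/300000000 = 0.184333 μs.
Pipeline fill: first packet needs 4·t_tx to clear all hops; remaining 174 packets each add one t_tx.
Total = (4+175-1)·t_tx + 4·t_prop = 178·154.386 + 4·0.184333 = 27500 μs.

27500 μs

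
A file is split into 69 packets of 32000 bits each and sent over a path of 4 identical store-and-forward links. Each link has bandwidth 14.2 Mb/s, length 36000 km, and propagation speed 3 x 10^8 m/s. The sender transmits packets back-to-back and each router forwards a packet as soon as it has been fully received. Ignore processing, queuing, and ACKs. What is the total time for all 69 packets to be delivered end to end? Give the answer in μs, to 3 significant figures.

642000 μs

Per-hop transmission t_tx = L/R = 32000/14200000 = 2253.52 μs.
Per-hop propagation t_prop = 36000000/300000000 = 120000 μs.
Pipeline fill: first packet needs 4·t_tx to clear all hops; remaining 68 packets each add one t_tx.
Total = (4+69-1)·t_tx + 4·t_prop = 72·2253.52 + 4·120000 = 642000 μs.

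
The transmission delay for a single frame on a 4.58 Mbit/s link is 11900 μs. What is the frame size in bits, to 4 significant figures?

L = R × t_tx = 4580000 b/s × 0.0119 s = 54502 bits.

54500 bits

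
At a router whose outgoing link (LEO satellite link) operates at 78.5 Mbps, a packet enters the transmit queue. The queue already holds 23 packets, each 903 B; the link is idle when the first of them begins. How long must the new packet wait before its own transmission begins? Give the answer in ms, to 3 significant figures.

Each queued packet: L/R = 7224/78500000 = 0.0920255 ms.
23 queued → 2.11659 ms.
Queuing delay = 2.12 ms.

2.12 ms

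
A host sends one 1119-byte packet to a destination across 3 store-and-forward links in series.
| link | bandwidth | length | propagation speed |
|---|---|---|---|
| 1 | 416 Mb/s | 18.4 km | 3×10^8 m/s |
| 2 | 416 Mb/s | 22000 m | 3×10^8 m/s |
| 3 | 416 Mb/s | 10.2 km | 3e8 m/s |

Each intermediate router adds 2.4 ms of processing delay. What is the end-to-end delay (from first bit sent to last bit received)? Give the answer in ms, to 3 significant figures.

L = 1119 × 8 = 8952 bits.
Transmission delay per hop = L/R = 8952/416000000 = 0.0215192 ms; 3 hops → 0.0645577 ms.
Propagation delays (d/s per hop): 0.0613333, 0.0733333, 0.034 ms; sum = 0.168667 ms.
Processing at 2 router(s): 2 × 2.4 ms = 4.8 ms.
End-to-end = 5.03 ms.

5.03 ms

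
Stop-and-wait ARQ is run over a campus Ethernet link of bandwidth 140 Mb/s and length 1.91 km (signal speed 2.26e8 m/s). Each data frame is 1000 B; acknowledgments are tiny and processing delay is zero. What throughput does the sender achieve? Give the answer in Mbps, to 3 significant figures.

108 Mbps

t_tx = L/R = 8000/140000000 = 5.71429e-05 s.
t_prop = 1910/2.26e+08 = 8.45133e-06 s; RTT = 1.69027e-05 s.
Cycle = t_tx + RTT = 7.40455e-05 s.
Throughput = L / cycle = 8000 / 7.40455e-05 = 108 Mbps.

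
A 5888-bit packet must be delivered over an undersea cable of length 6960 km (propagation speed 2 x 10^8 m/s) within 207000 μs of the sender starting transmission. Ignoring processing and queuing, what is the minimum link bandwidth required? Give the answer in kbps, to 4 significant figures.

Propagation delay = 6960000 / 200000000 = 34800 μs.
Transmission budget = 207000 − 34800 = 172200 μs.
R ≥ L / t_tx = 5888 bits / 0.1722 s = 34.19 kbps.

34.19 kbps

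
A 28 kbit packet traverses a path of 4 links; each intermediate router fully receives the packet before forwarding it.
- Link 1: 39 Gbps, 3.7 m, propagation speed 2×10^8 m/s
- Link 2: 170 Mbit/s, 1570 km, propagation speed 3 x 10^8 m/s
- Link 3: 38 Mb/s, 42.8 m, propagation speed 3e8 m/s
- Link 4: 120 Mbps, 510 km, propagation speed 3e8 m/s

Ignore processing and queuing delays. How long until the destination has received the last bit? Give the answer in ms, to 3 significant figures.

L = 28000 bits.
Transmission delays (L/R per hop): 0.000717949, 0.164706, 0.736842, 0.233333 ms; sum = 1.1356 ms.
Propagation delays (d/s per hop): 1.85e-05, 5.23333, 0.000142667, 1.7 ms; sum = 6.93349 ms.
End-to-end = 8.07 ms.

8.07 ms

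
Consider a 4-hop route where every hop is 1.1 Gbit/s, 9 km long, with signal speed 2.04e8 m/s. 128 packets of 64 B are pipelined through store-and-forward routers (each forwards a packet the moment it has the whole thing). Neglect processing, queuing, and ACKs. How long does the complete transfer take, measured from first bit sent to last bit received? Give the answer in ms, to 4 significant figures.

0.2374 ms

Per-hop transmission t_tx = L/R = 512/1100000000 = 0.000465455 ms.
Per-hop propagation t_prop = 9000/204000000 = 0.0441176 ms.
Pipeline fill: first packet needs 4·t_tx to clear all hops; remaining 127 packets each add one t_tx.
Total = (4+128-1)·t_tx + 4·t_prop = 131·0.000465455 + 4·0.0441176 = 0.2374 ms.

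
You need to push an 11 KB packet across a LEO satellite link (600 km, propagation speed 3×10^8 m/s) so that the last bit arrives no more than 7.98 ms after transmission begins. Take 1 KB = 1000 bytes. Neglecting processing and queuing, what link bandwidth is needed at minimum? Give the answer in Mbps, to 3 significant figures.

L = 88000 bits.
Propagation delay = 600000 / 300000000 = 2 ms.
Transmission budget = 7.98 − 2 = 5.98 ms.
R ≥ L / t_tx = 88000 bits / 0.00598 s = 14.7 Mbps.

14.7 Mbps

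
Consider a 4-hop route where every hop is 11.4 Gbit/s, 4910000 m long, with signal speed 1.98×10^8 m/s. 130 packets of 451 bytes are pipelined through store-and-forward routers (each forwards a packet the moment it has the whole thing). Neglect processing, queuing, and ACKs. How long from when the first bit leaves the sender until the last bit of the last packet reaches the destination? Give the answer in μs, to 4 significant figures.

99230 μs

Per-hop transmission t_tx = L/R = 3608/11400000000 = 0.316491 μs.
Per-hop propagation t_prop = 4910000/198000000 = 24798 μs.
Pipeline fill: first packet needs 4·t_tx to clear all hops; remaining 129 packets each add one t_tx.
Total = (4+130-1)·t_tx + 4·t_prop = 133·0.316491 + 4·24798 = 99230 μs.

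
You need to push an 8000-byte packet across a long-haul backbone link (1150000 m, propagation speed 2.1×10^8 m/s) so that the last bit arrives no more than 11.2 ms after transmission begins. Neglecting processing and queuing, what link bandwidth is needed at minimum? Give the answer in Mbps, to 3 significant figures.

11.2 Mbps

L = 64000 bits.
Propagation delay = 1150000 / 210000000 = 5.47619 ms.
Transmission budget = 11.2 − 5.47619 = 5.72381 ms.
R ≥ L / t_tx = 64000 bits / 0.00572381 s = 11.2 Mbps.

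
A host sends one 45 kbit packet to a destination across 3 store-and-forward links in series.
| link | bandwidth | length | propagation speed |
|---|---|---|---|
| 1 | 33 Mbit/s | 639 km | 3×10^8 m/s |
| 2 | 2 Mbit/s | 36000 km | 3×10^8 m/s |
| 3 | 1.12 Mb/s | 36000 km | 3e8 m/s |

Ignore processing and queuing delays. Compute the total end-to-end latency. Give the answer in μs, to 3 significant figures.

306000 μs

L = 45000 bits.
Transmission delays (L/R per hop): 1363.64, 22500, 40178.6 μs; sum = 64042.2 μs.
Propagation delays (d/s per hop): 2130, 120000, 120000 μs; sum = 242130 μs.
End-to-end = 306000 μs.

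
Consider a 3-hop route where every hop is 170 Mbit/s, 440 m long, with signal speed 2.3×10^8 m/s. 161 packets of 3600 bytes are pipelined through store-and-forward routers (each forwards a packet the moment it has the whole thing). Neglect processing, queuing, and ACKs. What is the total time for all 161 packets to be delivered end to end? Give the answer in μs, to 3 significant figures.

27600 μs

Per-hop transmission t_tx = L/R = 28800/170000000 = 169.412 μs.
Per-hop propagation t_prop = 440/2.3e+08 = 1.91304 μs.
Pipeline fill: first packet needs 3·t_tx to clear all hops; remaining 160 packets each add one t_tx.
Total = (3+161-1)·t_tx + 3·t_prop = 163·169.412 + 3·1.91304 = 27600 μs.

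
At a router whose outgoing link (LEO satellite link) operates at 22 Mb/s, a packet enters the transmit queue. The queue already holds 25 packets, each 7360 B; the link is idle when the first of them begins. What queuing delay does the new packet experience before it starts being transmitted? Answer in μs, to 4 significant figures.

66910 μs

Each queued packet: L/R = 58880/22000000 = 2676.36 μs.
25 queued → 66909.1 μs.
Queuing delay = 66910 μs.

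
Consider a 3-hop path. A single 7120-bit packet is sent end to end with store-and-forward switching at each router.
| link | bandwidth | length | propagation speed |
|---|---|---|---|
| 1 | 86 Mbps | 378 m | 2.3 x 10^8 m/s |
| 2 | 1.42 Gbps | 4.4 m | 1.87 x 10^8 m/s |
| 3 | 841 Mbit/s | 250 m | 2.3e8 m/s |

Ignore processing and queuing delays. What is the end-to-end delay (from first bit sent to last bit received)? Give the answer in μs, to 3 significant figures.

Transmission delays (L/R per hop): 82.7907, 5.01408, 8.46611 μs; sum = 96.2709 μs.
Propagation delays (d/s per hop): 1.64348, 0.0235294, 1.08696 μs; sum = 2.75396 μs.
End-to-end = 99.0 μs.

99.0 μs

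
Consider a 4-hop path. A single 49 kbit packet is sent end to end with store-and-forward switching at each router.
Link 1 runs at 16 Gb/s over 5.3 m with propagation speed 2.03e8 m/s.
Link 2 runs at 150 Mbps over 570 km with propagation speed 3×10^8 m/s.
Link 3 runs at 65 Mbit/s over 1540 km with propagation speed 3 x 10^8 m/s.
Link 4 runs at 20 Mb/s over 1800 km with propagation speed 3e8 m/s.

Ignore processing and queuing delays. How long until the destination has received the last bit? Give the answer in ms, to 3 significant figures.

L = 49000 bits.
Transmission delays (L/R per hop): 0.0030625, 0.326667, 0.753846, 2.45 ms; sum = 3.53358 ms.
Propagation delays (d/s per hop): 2.61084e-05, 1.9, 5.13333, 6 ms; sum = 13.0334 ms.
End-to-end = 16.6 ms.

16.6 ms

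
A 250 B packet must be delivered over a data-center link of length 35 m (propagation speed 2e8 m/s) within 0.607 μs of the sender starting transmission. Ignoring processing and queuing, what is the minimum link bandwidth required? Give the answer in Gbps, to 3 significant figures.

4.63 Gbps

L = 2000 bits.
Propagation delay = 35 / 200000000 = 0.175 μs.
Transmission budget = 0.607 − 0.175 = 0.432 μs.
R ≥ L / t_tx = 2000 bits / 4.32e-07 s = 4.63 Gbps.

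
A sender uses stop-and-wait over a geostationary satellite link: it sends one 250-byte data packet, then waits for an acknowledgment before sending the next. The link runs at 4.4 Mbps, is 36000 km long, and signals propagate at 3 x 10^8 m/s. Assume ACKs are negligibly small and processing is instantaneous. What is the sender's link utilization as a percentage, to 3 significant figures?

t_tx = L/R = 2000/4400000 = 0.000454545 s.
t_prop = 36000000/300000000 = 0.12 s; RTT = 0.24 s.
Cycle = t_tx + RTT = 0.240455 s.
Utilization = t_tx / cycle = 0.000454545/0.240455 = 0.189 %.

0.189 %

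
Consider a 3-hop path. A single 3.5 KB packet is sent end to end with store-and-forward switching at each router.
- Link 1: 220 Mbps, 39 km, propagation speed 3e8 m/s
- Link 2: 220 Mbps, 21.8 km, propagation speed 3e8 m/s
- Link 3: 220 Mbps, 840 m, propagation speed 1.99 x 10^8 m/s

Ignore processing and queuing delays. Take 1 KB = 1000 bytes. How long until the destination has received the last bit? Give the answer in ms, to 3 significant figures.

0.589 ms

L = 28000 bits.
Transmission delay per hop = L/R = 28000/220000000 = 0.127273 ms; 3 hops → 0.381818 ms.
Propagation delays (d/s per hop): 0.13, 0.0726667, 0.00422111 ms; sum = 0.206888 ms.
End-to-end = 0.589 ms.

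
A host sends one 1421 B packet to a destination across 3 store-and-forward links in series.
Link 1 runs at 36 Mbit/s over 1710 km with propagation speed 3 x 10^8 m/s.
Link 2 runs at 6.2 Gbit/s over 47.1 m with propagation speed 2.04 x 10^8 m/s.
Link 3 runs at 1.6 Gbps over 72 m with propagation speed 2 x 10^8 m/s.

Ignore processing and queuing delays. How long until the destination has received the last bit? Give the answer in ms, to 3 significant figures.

L = 1421 × 8 = 11368 bits.
Transmission delays (L/R per hop): 0.315778, 0.00183355, 0.007105 ms; sum = 0.324716 ms.
Propagation delays (d/s per hop): 5.7, 0.000230882, 0.00036 ms; sum = 5.70059 ms.
End-to-end = 6.03 ms.

6.03 ms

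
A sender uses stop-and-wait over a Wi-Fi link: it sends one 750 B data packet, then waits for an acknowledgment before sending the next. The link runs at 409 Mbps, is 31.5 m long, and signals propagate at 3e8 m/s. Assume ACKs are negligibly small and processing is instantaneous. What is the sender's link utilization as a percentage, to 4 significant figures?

98.59 %

t_tx = L/R = 6000/409000000 = 1.46699e-05 s.
t_prop = 31.5/300000000 = 1.05e-07 s; RTT = 2.1e-07 s.
Cycle = t_tx + RTT = 1.48799e-05 s.
Utilization = t_tx / cycle = 1.46699e-05/1.48799e-05 = 98.59 %.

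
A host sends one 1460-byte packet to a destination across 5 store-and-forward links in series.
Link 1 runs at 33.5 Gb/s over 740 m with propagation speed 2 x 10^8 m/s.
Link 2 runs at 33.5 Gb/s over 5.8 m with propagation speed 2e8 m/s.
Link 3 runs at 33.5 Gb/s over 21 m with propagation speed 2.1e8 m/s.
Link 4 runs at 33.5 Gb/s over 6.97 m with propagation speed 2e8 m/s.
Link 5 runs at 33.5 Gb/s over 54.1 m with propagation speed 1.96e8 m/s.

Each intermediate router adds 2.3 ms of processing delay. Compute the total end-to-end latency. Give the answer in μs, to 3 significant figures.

L = 1460 × 8 = 11680 bits.
Transmission delay per hop = L/R = 11680/33500000000 = 0.348657 μs; 5 hops → 1.74328 μs.
Propagation delays (d/s per hop): 3.7, 0.029, 0.1, 0.03485, 0.27602 μs; sum = 4.13987 μs.
Processing at 4 router(s): 4 × 2.3 ms = 9200 μs.
End-to-end = 9210 μs.

9210 μs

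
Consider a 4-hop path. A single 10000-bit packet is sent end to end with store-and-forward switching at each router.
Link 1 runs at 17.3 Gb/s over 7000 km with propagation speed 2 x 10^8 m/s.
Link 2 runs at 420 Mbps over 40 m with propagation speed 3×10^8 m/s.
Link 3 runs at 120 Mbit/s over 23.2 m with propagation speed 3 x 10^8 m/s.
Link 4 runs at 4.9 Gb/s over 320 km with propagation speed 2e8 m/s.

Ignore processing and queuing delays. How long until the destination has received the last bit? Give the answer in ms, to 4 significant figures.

36.71 ms

Transmission delays (L/R per hop): 0.000578035, 0.0238095, 0.0833333, 0.00204082 ms; sum = 0.109762 ms.
Propagation delays (d/s per hop): 35, 0.000133333, 7.73333e-05, 1.6 ms; sum = 36.6002 ms.
End-to-end = 36.71 ms.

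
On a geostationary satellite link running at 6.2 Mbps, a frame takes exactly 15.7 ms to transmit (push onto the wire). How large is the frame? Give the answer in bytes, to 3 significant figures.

L = R × t_tx = 6200000 b/s × 0.0157 s = 97340 bits.
In bytes: 97340 / 8 = 12200 bytes.

12200 bytes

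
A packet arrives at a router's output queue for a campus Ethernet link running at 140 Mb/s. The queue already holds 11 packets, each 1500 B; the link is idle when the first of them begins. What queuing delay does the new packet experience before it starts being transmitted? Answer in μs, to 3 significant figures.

Each queued packet: L/R = 12000/140000000 = 85.7143 μs.
11 queued → 942.857 μs.
Queuing delay = 943 μs.

943 μs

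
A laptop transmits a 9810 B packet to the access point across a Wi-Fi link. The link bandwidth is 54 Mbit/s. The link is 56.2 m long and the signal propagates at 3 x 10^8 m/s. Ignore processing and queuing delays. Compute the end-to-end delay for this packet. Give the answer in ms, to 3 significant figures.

1.45 ms

L = 9810 × 8 = 78480 bits.
Transmission delay = L/R = 78480 / 54000000 = 1.45333 ms.
Propagation delay = d/s = 56.2 m / 300000000 m/s = 0.000187333 ms.
Total = 1.45 ms.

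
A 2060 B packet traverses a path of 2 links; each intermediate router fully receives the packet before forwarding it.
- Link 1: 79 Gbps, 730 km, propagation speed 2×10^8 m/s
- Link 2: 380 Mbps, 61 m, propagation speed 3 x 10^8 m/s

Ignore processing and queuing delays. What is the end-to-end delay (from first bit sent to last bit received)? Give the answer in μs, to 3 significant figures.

3690 μs

L = 2060 × 8 = 16480 bits.
Transmission delays (L/R per hop): 0.208608, 43.3684 μs; sum = 43.577 μs.
Propagation delays (d/s per hop): 3650, 0.203333 μs; sum = 3650.2 μs.
End-to-end = 3690 μs.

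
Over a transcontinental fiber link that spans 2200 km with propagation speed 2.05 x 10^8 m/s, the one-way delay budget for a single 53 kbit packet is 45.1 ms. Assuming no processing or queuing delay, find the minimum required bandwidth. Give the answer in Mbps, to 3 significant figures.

Propagation delay = 2200000 / 2.05e+08 = 10.7317 ms.
Transmission budget = 45.1 − 10.7317 = 34.3683 ms.
R ≥ L / t_tx = 53000 bits / 0.0343683 s = 1.54 Mbps.

1.54 Mbps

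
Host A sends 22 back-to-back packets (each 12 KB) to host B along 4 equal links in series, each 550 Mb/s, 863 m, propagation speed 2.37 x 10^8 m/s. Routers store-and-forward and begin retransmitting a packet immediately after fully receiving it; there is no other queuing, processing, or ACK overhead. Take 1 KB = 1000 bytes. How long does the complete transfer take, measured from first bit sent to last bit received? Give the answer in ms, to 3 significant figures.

4.38 ms

Per-hop transmission t_tx = L/R = 96000/550000000 = 0.174545 ms.
Per-hop propagation t_prop = 863/237000000 = 0.00364135 ms.
Pipeline fill: first packet needs 4·t_tx to clear all hops; remaining 21 packets each add one t_tx.
Total = (4+22-1)·t_tx + 4·t_prop = 25·0.174545 + 4·0.00364135 = 4.38 ms.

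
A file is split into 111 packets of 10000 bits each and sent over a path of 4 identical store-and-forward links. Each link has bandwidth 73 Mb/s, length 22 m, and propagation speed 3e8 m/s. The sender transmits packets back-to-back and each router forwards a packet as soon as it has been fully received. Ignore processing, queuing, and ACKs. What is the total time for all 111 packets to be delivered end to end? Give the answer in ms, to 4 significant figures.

Per-hop transmission t_tx = L/R = 10000/73000000 = 0.136986 ms.
Per-hop propagation t_prop = 22/300000000 = 7.33333e-05 ms.
Pipeline fill: first packet needs 4·t_tx to clear all hops; remaining 110 packets each add one t_tx.
Total = (4+111-1)·t_tx + 4·t_prop = 114·0.136986 + 4·7.33333e-05 = 15.62 ms.

15.62 ms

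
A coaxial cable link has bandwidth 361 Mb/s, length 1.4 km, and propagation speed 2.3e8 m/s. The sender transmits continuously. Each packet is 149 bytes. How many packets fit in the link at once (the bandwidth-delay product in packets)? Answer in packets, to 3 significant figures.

1.84 packets

Propagation delay = 1400 / 2.3e+08 = 6.08696e-06 s.
BDP = R × t_prop = 361000000 × 6.08696e-06 = 2197.39 bits.
In packets of 1192 bits: 1.84 packets.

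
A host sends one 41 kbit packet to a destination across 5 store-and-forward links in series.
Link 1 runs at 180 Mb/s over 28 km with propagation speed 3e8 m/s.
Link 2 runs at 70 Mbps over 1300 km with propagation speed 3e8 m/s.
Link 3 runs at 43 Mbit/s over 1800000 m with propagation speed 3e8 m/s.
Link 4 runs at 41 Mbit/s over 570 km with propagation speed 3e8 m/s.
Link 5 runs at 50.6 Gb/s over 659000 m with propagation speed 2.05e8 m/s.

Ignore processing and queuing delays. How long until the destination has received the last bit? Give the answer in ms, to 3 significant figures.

L = 41000 bits.
Transmission delays (L/R per hop): 0.227778, 0.585714, 0.953488, 1, 0.000810277 ms; sum = 2.76779 ms.
Propagation delays (d/s per hop): 0.0933333, 4.33333, 6, 1.9, 3.21463 ms; sum = 15.5413 ms.
End-to-end = 18.3 ms.

18.3 ms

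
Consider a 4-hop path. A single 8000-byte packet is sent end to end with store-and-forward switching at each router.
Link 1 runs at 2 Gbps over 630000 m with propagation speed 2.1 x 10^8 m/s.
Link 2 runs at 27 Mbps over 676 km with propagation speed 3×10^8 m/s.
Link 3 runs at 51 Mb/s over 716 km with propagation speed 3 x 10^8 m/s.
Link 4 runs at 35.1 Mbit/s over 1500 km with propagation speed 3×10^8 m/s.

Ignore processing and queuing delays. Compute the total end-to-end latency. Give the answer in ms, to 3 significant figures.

18.1 ms

L = 8000 × 8 = 64000 bits.
Transmission delays (L/R per hop): 0.032, 2.37037, 1.2549, 1.82336 ms; sum = 5.48063 ms.
Propagation delays (d/s per hop): 3, 2.25333, 2.38667, 5 ms; sum = 12.64 ms.
End-to-end = 18.1 ms.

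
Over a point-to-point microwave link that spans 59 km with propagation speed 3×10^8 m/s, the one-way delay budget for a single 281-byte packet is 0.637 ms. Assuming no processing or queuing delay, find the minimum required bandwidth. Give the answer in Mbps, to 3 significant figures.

L = 2248 bits.
Propagation delay = 59000 / 300000000 = 0.196667 ms.
Transmission budget = 0.637 − 0.196667 = 0.440333 ms.
R ≥ L / t_tx = 2248 bits / 0.000440333 s = 5.11 Mbps.

5.11 Mbps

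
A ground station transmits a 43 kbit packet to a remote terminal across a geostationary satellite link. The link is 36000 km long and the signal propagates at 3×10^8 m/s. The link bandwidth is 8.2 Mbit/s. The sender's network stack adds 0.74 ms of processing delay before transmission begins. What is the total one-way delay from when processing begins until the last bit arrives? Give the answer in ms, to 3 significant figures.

L = 43000 bits.
Transmission delay = L/R = 43000 / 8.2e+06 = 5.2439 ms.
Propagation delay = d/s = 36000000 m / 300000000 m/s = 120 ms.
Plus processing delay 0.74 ms = 0.74 ms.
Total = 126 ms.

126 ms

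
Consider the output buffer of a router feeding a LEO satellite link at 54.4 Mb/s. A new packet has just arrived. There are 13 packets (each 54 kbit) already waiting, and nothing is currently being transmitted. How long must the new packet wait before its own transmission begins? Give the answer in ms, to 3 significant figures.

12.9 ms

Each queued packet: L/R = 54000/54400000 = 0.992647 ms.
13 queued → 12.9044 ms.
Queuing delay = 12.9 ms.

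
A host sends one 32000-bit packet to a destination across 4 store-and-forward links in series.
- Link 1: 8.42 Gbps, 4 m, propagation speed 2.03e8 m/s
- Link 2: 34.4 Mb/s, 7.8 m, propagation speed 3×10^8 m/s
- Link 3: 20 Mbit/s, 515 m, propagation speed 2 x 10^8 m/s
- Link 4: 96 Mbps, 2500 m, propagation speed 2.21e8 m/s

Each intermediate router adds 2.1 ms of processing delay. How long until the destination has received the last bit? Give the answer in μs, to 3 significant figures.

Transmission delays (L/R per hop): 3.80048, 930.233, 1600, 333.333 μs; sum = 2867.37 μs.
Propagation delays (d/s per hop): 0.0197044, 0.026, 2.575, 11.3122 μs; sum = 13.9329 μs.
Processing at 3 router(s): 3 × 2.1 ms = 6300 μs.
End-to-end = 9180 μs.

9180 μs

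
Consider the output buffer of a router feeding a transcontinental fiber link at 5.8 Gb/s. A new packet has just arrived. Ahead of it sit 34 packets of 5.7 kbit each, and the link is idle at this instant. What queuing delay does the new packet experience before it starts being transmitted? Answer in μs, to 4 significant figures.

33.41 μs

Each queued packet: L/R = 5700/5800000000 = 0.982759 μs.
34 queued → 33.4138 μs.
Queuing delay = 33.41 μs.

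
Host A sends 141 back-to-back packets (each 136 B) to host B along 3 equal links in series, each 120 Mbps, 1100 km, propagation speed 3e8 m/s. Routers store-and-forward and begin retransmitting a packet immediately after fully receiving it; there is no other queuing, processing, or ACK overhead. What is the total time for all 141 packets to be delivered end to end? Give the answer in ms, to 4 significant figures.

12.30 ms

Per-hop transmission t_tx = L/R = 1088/120000000 = 0.00906667 ms.
Per-hop propagation t_prop = 1100000/300000000 = 3.66667 ms.
Pipeline fill: first packet needs 3·t_tx to clear all hops; remaining 140 packets each add one t_tx.
Total = (3+141-1)·t_tx + 3·t_prop = 143·0.00906667 + 3·3.66667 = 12.30 ms.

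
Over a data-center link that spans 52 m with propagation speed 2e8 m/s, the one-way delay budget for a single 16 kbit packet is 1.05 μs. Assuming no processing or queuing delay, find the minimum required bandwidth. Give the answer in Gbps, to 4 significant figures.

Propagation delay = 52 / 200000000 = 0.26 μs.
Transmission budget = 1.05 − 0.26 = 0.79 μs.
R ≥ L / t_tx = 16000 bits / 7.9e-07 s = 20.25 Gbps.

20.25 Gbps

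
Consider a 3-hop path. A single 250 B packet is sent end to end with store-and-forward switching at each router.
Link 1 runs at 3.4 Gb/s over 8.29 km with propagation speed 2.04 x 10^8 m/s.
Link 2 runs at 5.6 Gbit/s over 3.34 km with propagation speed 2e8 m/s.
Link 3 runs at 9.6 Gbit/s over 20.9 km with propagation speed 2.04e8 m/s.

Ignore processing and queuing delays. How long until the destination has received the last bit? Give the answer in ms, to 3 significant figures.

0.161 ms

L = 250 × 8 = 2000 bits.
Transmission delays (L/R per hop): 0.000588235, 0.000357143, 0.000208333 ms; sum = 0.00115371 ms.
Propagation delays (d/s per hop): 0.0406373, 0.0167, 0.102451 ms; sum = 0.159788 ms.
End-to-end = 0.161 ms.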